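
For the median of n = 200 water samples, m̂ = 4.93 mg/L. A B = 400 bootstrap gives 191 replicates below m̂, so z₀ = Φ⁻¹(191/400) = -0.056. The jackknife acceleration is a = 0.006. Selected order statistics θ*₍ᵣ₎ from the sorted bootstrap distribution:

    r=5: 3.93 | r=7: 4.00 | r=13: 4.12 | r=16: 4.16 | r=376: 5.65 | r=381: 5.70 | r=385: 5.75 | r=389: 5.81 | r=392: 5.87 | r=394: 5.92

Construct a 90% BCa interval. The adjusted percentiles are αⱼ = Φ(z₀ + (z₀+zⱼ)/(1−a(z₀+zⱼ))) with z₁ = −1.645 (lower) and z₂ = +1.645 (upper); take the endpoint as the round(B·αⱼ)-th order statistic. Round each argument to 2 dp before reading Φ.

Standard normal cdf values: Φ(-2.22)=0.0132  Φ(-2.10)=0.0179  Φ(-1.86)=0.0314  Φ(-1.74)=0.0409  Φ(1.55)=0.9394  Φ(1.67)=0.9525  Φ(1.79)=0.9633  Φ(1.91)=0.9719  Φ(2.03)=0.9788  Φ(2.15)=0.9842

(4.16, 5.65)

Lower: z₀ + z₁ = -0.056 + (-1.645) = -1.701; 1 − a(z₀+z₁) = 1 − (0.006)(-1.701) = 1.0102; argument = -0.056 + (-1.701)/1.0102 = -1.7398 → -1.74.
α₁ = Φ(-1.74) = 0.0409; rank = round(400 × 0.0409) = 16; θ*₍16₎ = 4.16.
Upper: z₀ + z₂ = 1.589; 1 − a(z₀+z₂) = 0.9905; argument = 1.5483 → 1.55; α₂ = 0.9394; rank = 376; θ*₍376₎ = 5.65.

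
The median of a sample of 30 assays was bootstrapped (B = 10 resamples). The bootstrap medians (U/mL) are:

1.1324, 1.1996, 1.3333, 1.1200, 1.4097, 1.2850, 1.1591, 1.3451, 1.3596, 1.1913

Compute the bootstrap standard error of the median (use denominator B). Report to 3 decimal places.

Bootstrap SE is the standard deviation of the 10 replicate medians.
Mean of replicates: (1.1324 + 1.1996 + 1.3333 + 1.1200 + 1.4097 + 1.2850 + 1.1591 + 1.3451 + 1.3596 + 1.1913) / 10 = 12.53510 / 10 = 1.25351
Sum of squared deviations: (−0.12111)² + (−0.05391)² + (+0.07979)² + (−0.13351)² + (+0.15619)² + (+0.03149)² + (−0.09441)² + (+0.09159)² + (+0.10609)² + (−0.06221)² = 0.09958
Variance = 0.09958 / 10 = 0.00996
SE* = √0.00996

SE* = 0.100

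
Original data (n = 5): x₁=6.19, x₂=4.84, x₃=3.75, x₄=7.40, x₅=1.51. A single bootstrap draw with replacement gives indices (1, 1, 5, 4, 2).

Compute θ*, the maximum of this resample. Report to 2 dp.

Resample values: 6.19, 6.19, 1.51, 7.40, 4.84.
Maximum = 7.40

θ* = 7.40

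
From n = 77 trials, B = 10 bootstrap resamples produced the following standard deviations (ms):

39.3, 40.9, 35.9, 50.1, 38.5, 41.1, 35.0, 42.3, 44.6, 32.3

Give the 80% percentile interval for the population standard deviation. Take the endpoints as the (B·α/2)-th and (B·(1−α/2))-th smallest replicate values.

Sorted replicates: 32.3, 35.0, 35.9, 38.5, 39.3, 40.9, 41.1, 42.3, 44.6, 50.1
α = 0.20; lower rank = 10 × 0.100 = 1; upper rank = 10 × 0.900 = 9.
The 1st smallest replicate is 32.3; the 9th is 44.6.

(32.3, 44.6)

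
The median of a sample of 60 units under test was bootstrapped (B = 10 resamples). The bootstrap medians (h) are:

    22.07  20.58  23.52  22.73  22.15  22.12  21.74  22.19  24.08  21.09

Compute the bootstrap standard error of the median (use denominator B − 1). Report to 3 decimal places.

Bootstrap SE is the standard deviation of the 10 replicate medians.
Mean of replicates: (22.07 + 20.58 + 23.52 + 22.73 + 22.15 + 22.12 + 21.74 + 22.19 + 24.08 + 21.09) / 10 = 222.2700 / 10 = 22.2270
Sum of squared deviations: (−0.1570)² + (−1.6470)² + (+1.2930)² + (+0.5030)² + (−0.0770)² + (−0.1070)² + (−0.4870)² + (−0.0370)² + (+1.8530)² + (−1.1370)² = 9.6444
Variance = 9.6444 / 9 = 1.0716
SE* = √1.0716

SE* = 1.035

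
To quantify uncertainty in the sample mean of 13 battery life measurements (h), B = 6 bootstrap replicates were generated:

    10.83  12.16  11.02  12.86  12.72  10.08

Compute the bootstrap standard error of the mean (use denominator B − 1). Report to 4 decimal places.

SE* = 1.1309

Bootstrap SE is the standard deviation of the 6 replicate means.
Mean of replicates: (10.83 + 12.16 + 11.02 + 12.86 + 12.72 + 10.08) / 6 = 69.67000 / 6 = 11.61167
Sum of squared deviations: (−0.78167)² + (+0.54833)² + (−0.59167)² + (+1.24833)² + (+1.10833)² + (−1.53167)² = 6.39448
Variance = 6.39448 / 5 = 1.27890
SE* = √1.27890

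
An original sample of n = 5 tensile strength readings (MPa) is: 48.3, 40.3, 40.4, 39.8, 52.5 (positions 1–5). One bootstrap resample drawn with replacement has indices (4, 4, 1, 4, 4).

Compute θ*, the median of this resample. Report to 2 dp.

Resample values: 39.8, 39.8, 48.3, 39.8, 39.8.
Sorted: 39.8, 39.8, 39.8, 39.8, 48.3
Median = middle value = 39.80

θ* = 39.80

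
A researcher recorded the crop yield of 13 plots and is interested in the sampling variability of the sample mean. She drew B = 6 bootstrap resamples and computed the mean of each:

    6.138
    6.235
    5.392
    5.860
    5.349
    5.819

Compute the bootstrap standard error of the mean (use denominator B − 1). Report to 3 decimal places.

SE* = 0.368

Bootstrap SE is the standard deviation of the 6 replicate means.
Mean of replicates: (6.138 + 6.235 + 5.392 + 5.860 + 5.349 + 5.819) / 6 = 34.7930 / 6 = 5.7988
Sum of squared deviations: (+0.3392)² + (+0.4362)² + (−0.4068)² + (+0.0612)² + (−0.4498)² + (+0.0202)² = 0.6773
Variance = 0.6773 / 5 = 0.1355
SE* = √0.1355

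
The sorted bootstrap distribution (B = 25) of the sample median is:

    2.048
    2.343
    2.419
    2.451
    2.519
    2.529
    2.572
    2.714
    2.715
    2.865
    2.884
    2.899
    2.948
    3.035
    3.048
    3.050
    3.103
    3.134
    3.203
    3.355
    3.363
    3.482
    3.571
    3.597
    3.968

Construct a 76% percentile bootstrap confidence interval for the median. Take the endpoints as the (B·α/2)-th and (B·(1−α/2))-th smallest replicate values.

α = 0.24; lower rank = 25 × 0.120 = 3; upper rank = 25 × 0.880 = 22.
The 3rd smallest replicate is 2.419; the 22nd is 3.482.

(2.419, 3.482)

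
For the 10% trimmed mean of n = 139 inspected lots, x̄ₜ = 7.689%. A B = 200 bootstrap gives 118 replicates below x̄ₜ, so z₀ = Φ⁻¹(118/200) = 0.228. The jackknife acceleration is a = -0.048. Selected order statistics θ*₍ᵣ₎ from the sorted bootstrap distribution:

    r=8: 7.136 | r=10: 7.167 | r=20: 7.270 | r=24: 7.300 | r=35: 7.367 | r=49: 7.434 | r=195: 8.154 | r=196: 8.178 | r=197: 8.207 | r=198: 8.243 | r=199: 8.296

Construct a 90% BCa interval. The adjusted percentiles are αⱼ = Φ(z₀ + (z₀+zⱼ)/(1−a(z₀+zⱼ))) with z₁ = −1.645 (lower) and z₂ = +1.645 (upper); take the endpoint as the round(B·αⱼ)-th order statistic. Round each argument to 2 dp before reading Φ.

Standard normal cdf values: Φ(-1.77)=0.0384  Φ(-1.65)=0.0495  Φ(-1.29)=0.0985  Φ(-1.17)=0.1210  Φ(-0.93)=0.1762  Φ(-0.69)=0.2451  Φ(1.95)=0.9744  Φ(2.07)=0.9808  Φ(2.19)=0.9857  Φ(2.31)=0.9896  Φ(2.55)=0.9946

Lower: z₀ + z₁ = 0.228 + (-1.645) = -1.417; 1 − a(z₀+z₁) = 1 − (-0.048)(-1.417) = 0.9320; argument = 0.228 + (-1.417)/0.9320 = -1.2924 → -1.29.
α₁ = Φ(-1.29) = 0.0985; rank = round(200 × 0.0985) = 20; θ*₍20₎ = 7.270.
Upper: z₀ + z₂ = 1.873; 1 − a(z₀+z₂) = 1.0899; argument = 1.9465 → 1.95; α₂ = 0.9744; rank = 195; θ*₍195₎ = 8.154.

(7.270, 8.154)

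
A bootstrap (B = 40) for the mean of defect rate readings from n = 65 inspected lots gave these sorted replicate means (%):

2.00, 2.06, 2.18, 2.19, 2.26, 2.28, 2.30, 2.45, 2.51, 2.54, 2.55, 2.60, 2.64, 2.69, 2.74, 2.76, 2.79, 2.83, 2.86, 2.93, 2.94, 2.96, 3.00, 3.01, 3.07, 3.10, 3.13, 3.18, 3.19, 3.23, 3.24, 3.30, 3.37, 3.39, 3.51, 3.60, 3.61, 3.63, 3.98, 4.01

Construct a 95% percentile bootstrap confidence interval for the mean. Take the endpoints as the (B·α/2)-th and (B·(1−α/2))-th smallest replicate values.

(2.00, 3.98)

α = 0.05; lower rank = 40 × 0.025 = 1; upper rank = 40 × 0.975 = 39.
The 1st smallest replicate is 2.00; the 39th is 3.98.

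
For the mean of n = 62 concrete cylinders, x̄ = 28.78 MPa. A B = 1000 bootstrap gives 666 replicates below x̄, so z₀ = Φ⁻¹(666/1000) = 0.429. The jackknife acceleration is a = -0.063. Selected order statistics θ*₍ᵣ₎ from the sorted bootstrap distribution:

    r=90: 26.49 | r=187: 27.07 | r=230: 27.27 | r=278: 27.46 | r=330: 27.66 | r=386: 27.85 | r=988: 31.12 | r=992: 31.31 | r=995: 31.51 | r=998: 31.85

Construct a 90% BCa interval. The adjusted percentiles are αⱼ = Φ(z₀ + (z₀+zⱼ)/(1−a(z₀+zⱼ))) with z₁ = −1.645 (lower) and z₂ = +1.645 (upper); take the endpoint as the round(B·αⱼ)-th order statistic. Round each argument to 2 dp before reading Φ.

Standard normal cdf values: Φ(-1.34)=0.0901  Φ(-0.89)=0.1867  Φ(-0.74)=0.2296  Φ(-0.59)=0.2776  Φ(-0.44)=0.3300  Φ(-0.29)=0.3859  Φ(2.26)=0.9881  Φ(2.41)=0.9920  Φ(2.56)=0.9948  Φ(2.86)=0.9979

Lower: z₀ + z₁ = 0.429 + (-1.645) = -1.216; 1 − a(z₀+z₁) = 1 − (-0.063)(-1.216) = 0.9234; argument = 0.429 + (-1.216)/0.9234 = -0.8879 → -0.89.
α₁ = Φ(-0.89) = 0.1867; rank = round(1000 × 0.1867) = 187; θ*₍187₎ = 27.07.
Upper: z₀ + z₂ = 2.074; 1 − a(z₀+z₂) = 1.1307; argument = 2.2633 → 2.26; α₂ = 0.9881; rank = 988; θ*₍988₎ = 31.12.

(27.07, 31.12)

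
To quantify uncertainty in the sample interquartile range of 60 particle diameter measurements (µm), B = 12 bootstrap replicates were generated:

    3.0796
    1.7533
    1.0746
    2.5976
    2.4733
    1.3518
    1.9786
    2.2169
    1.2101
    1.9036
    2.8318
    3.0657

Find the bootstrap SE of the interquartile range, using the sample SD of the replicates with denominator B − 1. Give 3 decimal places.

Bootstrap SE is the standard deviation of the 12 replicate interquartile ranges.
Mean of replicates: (3.0796 + 1.7533 + 1.0746 + 2.5976 + 2.4733 + 1.3518 + 1.9786 + 2.2169 + 1.2101 + 1.9036 + 2.8318 + 3.0657) / 12 = 25.53690 / 12 = 2.12807
Sum of squared deviations: (+0.95153)² + (−0.37477)² + (−1.05347)² + (+0.46952)² + (+0.34523)² + (−0.77628)² + (−0.14948)² + (+0.08882)² + (−0.91797)² + (−0.22447)² + (+0.70372)² + (+0.93763)² = 5.39557
Variance = 5.39557 / 11 = 0.49051
SE* = √0.49051

SE* = 0.700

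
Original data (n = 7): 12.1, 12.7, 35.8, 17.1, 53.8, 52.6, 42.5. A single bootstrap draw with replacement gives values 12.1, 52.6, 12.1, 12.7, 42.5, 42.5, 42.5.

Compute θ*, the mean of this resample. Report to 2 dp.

θ* = 31.00

Mean = (12.1 + 52.6 + 12.1 + 12.7 + 42.5 + 42.5 + 42.5) / 7 = 217.00 / 7 = 31.00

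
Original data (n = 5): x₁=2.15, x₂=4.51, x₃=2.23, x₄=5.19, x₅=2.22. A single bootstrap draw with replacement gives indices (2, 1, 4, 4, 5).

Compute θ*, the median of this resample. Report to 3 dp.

θ* = 4.510

Resample values: 4.51, 2.15, 5.19, 5.19, 2.22.
Sorted: 2.15, 2.22, 4.51, 5.19, 5.19
Median = middle value = 4.510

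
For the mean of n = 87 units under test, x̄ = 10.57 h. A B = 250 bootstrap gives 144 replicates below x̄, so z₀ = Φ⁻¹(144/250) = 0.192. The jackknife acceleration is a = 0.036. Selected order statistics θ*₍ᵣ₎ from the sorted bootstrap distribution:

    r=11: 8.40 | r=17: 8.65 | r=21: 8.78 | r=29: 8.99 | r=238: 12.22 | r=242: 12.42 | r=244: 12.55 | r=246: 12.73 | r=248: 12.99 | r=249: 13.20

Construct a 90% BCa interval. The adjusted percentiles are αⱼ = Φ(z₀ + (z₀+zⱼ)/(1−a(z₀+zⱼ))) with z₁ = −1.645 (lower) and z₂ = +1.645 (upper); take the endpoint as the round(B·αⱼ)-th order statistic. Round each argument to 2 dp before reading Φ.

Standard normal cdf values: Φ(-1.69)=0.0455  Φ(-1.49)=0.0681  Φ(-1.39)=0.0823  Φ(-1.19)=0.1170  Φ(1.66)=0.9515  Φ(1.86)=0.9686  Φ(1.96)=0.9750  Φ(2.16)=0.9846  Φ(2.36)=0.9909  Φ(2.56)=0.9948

Lower: z₀ + z₁ = 0.192 + (-1.645) = -1.453; 1 − a(z₀+z₁) = 1 − (0.036)(-1.453) = 1.0523; argument = 0.192 + (-1.453)/1.0523 = -1.1888 → -1.19.
α₁ = Φ(-1.19) = 0.1170; rank = round(250 × 0.1170) = 29; θ*₍29₎ = 8.99.
Upper: z₀ + z₂ = 1.837; 1 − a(z₀+z₂) = 0.9339; argument = 2.1591 → 2.16; α₂ = 0.9846; rank = 246; θ*₍246₎ = 12.73.

(8.99, 12.73)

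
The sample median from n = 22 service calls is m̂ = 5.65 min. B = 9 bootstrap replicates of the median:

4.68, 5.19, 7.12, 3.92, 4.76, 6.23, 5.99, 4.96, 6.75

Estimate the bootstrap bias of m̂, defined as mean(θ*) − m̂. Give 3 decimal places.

bias = −0.139

mean(θ*) = (4.68 + 5.19 + 7.12 + 3.92 + 4.76 + 6.23 + 5.99 + 4.96 + 6.75) / 9 = 5.5111
bias = 5.5111 − 5.65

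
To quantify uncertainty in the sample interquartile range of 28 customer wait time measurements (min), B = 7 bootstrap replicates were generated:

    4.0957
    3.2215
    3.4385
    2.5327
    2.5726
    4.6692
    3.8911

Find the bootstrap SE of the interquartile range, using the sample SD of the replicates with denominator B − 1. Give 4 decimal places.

SE* = 0.7907

Bootstrap SE is the standard deviation of the 7 replicate interquartile ranges.
Mean of replicates: (4.0957 + 3.2215 + 3.4385 + 2.5327 + 2.5726 + 4.6692 + 3.8911) / 7 = 24.42130 / 7 = 3.48876
Sum of squared deviations: (+0.60694)² + (−0.26726)² + (−0.05026)² + (−0.95606)² + (−0.91616)² + (+1.18044)² + (+0.40234)² = 3.75105
Variance = 3.75105 / 6 = 0.62517
SE* = √0.62517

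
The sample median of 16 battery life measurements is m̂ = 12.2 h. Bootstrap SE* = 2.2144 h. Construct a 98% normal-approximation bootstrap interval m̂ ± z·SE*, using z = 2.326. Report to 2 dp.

(7.05, 17.35)

Margin = 2.326 × 2.2144 = 5.151
Interval: 12.2 ± 5.151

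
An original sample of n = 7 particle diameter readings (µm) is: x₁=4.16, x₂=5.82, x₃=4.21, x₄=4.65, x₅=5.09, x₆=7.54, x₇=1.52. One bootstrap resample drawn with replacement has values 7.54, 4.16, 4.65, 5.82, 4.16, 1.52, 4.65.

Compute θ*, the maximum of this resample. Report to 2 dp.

Maximum = 7.54

θ* = 7.54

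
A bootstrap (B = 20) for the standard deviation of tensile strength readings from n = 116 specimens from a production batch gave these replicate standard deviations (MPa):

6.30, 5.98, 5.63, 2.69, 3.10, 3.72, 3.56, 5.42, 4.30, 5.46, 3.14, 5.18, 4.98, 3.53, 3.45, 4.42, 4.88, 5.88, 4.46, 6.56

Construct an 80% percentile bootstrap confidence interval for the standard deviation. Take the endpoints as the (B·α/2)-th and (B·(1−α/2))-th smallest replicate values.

(3.10, 5.98)

Sorted replicates: 2.69, 3.10, 3.14, 3.45, 3.53, 3.56, 3.72, 4.30, 4.42, 4.46, 4.88, 4.98, 5.18, 5.42, 5.46, 5.63, 5.88, 5.98, 6.30, 6.56
α = 0.20; lower rank = 20 × 0.100 = 2; upper rank = 20 × 0.900 = 18.
The 2nd smallest replicate is 3.10; the 18th is 5.98.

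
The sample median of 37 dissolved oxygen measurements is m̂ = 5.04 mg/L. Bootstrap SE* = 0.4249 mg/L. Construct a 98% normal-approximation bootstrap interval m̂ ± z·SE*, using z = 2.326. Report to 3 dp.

(4.052, 6.028)

Margin = 2.326 × 0.4249 = 0.9883
Interval: 5.04 ± 0.9883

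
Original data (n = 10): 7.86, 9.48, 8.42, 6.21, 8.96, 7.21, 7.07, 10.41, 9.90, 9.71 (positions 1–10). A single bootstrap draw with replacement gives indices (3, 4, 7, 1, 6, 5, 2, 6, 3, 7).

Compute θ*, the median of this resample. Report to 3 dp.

Resample values: 8.42, 6.21, 7.07, 7.86, 7.21, 8.96, 9.48, 7.21, 8.42, 7.07.
Sorted: 6.21, 7.07, 7.07, 7.21, 7.21, 7.86, 8.42, 8.42, 8.96, 9.48
Median = average of the two middle values = 7.535

θ* = 7.535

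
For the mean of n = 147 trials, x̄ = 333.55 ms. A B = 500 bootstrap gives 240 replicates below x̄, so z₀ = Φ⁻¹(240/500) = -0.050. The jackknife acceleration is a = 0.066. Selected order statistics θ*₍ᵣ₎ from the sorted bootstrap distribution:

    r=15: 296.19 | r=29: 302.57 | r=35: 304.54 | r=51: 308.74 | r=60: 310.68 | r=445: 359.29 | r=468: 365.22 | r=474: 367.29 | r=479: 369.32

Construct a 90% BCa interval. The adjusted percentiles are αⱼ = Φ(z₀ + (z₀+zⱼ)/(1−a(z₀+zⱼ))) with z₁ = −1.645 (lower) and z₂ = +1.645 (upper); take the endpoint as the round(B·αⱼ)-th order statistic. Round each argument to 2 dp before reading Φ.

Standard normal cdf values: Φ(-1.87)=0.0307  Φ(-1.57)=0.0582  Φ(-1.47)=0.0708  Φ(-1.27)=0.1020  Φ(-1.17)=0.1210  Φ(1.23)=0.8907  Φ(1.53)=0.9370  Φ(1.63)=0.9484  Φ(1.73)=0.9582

Lower: z₀ + z₁ = -0.050 + (-1.645) = -1.695; 1 − a(z₀+z₁) = 1 − (0.066)(-1.695) = 1.1119; argument = -0.050 + (-1.695)/1.1119 = -1.5745 → -1.57.
α₁ = Φ(-1.57) = 0.0582; rank = round(500 × 0.0582) = 29; θ*₍29₎ = 302.57.
Upper: z₀ + z₂ = 1.595; 1 − a(z₀+z₂) = 0.8947; argument = 1.7327 → 1.73; α₂ = 0.9582; rank = 479; θ*₍479₎ = 369.32.

(302.57, 369.32)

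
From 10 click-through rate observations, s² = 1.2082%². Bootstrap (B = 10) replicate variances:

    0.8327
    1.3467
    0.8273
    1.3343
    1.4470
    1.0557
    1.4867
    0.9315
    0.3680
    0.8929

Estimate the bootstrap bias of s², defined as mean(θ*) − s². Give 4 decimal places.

bias = −0.1559

mean(θ*) = (0.8327 + 1.3467 + 0.8273 + 1.3343 + 1.4470 + 1.0557 + 1.4867 + 0.9315 + 0.3680 + 0.8929) / 10 = 1.05228
bias = 1.05228 − 1.2082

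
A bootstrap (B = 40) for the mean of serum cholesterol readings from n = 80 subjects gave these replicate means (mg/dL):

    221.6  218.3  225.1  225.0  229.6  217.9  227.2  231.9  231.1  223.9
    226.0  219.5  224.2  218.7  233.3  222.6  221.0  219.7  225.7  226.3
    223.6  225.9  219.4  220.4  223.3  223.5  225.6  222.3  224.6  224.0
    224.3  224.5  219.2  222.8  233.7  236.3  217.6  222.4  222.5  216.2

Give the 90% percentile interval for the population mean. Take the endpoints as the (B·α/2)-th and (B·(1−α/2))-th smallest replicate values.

(217.6, 233.3)

Sorted replicates: 216.2, 217.6, 217.9, 218.3, 218.7, 219.2, 219.4, 219.5, 219.7, 220.4, 221.0, 221.6, 222.3, 222.4, 222.5, 222.6, 222.8, 223.3, 223.5, 223.6, 223.9, 224.0, 224.2, 224.3, 224.5, 224.6, 225.0, 225.1, 225.6, 225.7, 225.9, 226.0, 226.3, 227.2, 229.6, 231.1, 231.9, 233.3, 233.7, 236.3
α = 0.10; lower rank = 40 × 0.050 = 2; upper rank = 40 × 0.950 = 38.
The 2nd smallest replicate is 217.6; the 38th is 233.3.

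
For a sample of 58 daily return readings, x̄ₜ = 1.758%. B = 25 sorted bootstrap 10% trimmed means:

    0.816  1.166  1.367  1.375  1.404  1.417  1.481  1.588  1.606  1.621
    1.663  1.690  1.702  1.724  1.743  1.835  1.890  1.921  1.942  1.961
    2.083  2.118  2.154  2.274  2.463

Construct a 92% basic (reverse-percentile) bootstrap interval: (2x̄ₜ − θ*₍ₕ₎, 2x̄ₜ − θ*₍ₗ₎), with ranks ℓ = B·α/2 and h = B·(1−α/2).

(1.242, 2.700)

Percentile endpoints at ranks 1 and 24: θ*₍1₎ = 0.816, θ*₍24₎ = 2.274.
Basic interval reflects these around x̄ₜ:
  lower = 2 × 1.758 − 2.274 = 1.242
  upper = 2 × 1.758 − 0.816 = 2.700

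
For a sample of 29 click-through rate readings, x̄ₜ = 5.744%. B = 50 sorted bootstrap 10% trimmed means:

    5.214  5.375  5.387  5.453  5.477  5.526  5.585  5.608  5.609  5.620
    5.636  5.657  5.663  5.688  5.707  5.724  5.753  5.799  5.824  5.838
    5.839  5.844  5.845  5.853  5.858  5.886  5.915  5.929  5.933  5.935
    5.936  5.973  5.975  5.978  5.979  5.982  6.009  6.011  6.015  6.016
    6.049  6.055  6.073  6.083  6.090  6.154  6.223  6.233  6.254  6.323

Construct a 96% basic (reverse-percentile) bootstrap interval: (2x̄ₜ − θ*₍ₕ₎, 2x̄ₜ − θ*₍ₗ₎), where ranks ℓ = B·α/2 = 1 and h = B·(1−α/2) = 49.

(5.234, 6.274)

Percentile endpoints at ranks 1 and 49: θ*₍1₎ = 5.214, θ*₍49₎ = 6.254.
Basic interval reflects these around x̄ₜ:
  lower = 2 × 5.744 − 6.254 = 5.234
  upper = 2 × 5.744 − 5.214 = 6.274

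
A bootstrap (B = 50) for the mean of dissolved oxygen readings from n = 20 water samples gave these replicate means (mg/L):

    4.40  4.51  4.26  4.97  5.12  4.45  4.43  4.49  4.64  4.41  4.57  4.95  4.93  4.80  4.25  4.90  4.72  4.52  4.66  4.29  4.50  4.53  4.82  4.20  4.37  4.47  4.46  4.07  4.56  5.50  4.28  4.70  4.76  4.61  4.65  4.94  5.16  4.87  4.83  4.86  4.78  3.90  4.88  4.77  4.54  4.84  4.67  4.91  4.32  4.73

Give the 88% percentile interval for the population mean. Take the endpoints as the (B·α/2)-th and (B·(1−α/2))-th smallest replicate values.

(4.20, 4.97)

Sorted replicates: 3.90, 4.07, 4.20, 4.25, 4.26, 4.28, 4.29, 4.32, 4.37, 4.40, 4.41, 4.43, 4.45, 4.46, 4.47, 4.49, 4.50, 4.51, 4.52, 4.53, 4.54, 4.56, 4.57, 4.61, 4.64, 4.65, 4.66, 4.67, 4.70, 4.72, 4.73, 4.76, 4.77, 4.78, 4.80, 4.82, 4.83, 4.84, 4.86, 4.87, 4.88, 4.90, 4.91, 4.93, 4.94, 4.95, 4.97, 5.12, 5.16, 5.50
α = 0.12; lower rank = 50 × 0.060 = 3; upper rank = 50 × 0.940 = 47.
The 3rd smallest replicate is 4.20; the 47th is 4.97.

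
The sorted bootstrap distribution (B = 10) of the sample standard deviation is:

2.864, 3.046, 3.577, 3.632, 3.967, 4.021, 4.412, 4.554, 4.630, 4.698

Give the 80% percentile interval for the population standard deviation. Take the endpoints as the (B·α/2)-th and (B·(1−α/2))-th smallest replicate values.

α = 0.20; lower rank = 10 × 0.100 = 1; upper rank = 10 × 0.900 = 9.
The 1st smallest replicate is 2.864; the 9th is 4.630.

(2.864, 4.630)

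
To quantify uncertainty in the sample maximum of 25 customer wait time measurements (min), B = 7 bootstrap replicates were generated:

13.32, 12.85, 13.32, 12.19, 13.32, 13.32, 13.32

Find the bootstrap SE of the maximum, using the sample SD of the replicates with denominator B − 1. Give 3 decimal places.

Bootstrap SE is the standard deviation of the 7 replicate maximums.
Mean of replicates: (13.32 + 12.85 + 13.32 + 12.19 + 13.32 + 13.32 + 13.32) / 7 = 91.6400 / 7 = 13.0914
Sum of squared deviations: (+0.2286)² + (−0.2414)² + (+0.2286)² + (−0.9014)² + (+0.2286)² + (+0.2286)² + (+0.2286)² = 1.1321
Variance = 1.1321 / 6 = 0.1887
SE* = √0.1887

SE* = 0.434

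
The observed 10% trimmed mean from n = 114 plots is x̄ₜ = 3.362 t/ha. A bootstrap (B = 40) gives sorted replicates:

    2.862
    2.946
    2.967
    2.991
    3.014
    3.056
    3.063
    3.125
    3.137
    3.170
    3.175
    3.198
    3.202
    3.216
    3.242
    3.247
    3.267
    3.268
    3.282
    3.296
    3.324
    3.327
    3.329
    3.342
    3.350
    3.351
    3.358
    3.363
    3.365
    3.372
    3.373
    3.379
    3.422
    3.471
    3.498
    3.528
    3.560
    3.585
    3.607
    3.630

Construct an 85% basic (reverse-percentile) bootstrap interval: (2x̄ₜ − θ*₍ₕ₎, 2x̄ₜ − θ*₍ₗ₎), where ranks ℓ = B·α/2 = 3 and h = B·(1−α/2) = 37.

Percentile endpoints at ranks 3 and 37: θ*₍3₎ = 2.967, θ*₍37₎ = 3.560.
Basic interval reflects these around x̄ₜ:
  lower = 2 × 3.362 − 3.560 = 3.164
  upper = 2 × 3.362 − 2.967 = 3.757

(3.164, 3.757)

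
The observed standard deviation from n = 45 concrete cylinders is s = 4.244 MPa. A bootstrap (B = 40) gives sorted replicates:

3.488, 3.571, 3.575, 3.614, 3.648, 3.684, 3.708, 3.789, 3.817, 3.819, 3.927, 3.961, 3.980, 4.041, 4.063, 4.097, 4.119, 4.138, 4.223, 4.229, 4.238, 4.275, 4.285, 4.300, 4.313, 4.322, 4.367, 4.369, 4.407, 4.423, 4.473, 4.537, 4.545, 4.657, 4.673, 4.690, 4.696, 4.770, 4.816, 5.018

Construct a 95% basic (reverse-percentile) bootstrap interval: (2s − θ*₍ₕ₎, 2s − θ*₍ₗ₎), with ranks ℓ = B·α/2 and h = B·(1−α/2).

(3.672, 5.000)

Percentile endpoints at ranks 1 and 39: θ*₍1₎ = 3.488, θ*₍39₎ = 4.816.
Basic interval reflects these around s:
  lower = 2 × 4.244 − 4.816 = 3.672
  upper = 2 × 4.244 − 3.488 = 5.000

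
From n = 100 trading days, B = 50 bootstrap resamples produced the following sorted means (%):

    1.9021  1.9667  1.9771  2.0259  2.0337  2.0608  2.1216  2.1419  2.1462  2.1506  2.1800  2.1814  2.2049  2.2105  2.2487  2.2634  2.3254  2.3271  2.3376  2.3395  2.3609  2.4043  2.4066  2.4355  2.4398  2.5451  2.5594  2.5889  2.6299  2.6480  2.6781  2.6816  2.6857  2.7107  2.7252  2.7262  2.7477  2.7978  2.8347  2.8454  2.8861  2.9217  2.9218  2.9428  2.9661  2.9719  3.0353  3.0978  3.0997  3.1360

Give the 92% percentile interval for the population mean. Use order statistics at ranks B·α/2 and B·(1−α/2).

(1.9667, 3.0978)

α = 0.08; lower rank = 50 × 0.040 = 2; upper rank = 50 × 0.960 = 48.
The 2nd smallest replicate is 1.9667; the 48th is 3.0978.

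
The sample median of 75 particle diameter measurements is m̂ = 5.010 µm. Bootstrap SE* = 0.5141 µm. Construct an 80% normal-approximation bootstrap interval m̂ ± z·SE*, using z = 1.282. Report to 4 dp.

(4.3509, 5.6691)

Margin = 1.282 × 0.5141 = 0.65908
Interval: 5.010 ± 0.65908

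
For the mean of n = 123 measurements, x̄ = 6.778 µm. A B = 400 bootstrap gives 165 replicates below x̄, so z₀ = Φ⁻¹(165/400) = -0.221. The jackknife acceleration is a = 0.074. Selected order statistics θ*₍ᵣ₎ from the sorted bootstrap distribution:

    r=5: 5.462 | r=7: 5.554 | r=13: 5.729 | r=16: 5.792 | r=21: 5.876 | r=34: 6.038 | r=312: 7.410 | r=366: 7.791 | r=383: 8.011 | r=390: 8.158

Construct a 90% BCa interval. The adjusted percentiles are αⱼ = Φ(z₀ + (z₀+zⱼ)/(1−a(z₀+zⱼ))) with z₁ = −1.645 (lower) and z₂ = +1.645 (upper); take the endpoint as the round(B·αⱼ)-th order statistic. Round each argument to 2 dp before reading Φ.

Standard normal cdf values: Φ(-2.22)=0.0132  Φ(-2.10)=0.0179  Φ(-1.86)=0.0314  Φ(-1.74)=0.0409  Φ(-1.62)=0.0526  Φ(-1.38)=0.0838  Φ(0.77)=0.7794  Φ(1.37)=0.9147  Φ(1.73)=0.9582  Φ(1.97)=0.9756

Lower: z₀ + z₁ = -0.221 + (-1.645) = -1.866; 1 − a(z₀+z₁) = 1 − (0.074)(-1.866) = 1.1381; argument = -0.221 + (-1.866)/1.1381 = -1.8606 → -1.86.
α₁ = Φ(-1.86) = 0.0314; rank = round(400 × 0.0314) = 13; θ*₍13₎ = 5.729.
Upper: z₀ + z₂ = 1.424; 1 − a(z₀+z₂) = 0.8946; argument = 1.3707 → 1.37; α₂ = 0.9147; rank = 366; θ*₍366₎ = 7.791.

(5.729, 7.791)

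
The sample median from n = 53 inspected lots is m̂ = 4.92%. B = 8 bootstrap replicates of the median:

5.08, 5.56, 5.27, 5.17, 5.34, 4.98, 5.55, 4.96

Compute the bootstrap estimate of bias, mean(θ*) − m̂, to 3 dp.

mean(θ*) = (5.08 + 5.56 + 5.27 + 5.17 + 5.34 + 4.98 + 5.55 + 4.96) / 8 = 5.2387
bias = 5.2387 − 4.92

bias = +0.319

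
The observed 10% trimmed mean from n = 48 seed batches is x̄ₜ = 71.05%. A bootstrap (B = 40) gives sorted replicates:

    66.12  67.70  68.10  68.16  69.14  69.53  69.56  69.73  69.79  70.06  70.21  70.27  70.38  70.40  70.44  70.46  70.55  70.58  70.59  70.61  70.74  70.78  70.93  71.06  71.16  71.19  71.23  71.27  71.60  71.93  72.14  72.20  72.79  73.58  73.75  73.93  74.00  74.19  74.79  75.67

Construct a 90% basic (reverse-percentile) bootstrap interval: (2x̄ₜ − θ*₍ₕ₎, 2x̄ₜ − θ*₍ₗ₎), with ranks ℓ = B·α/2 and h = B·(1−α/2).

(67.91, 74.40)

Percentile endpoints at ranks 2 and 38: θ*₍2₎ = 67.70, θ*₍38₎ = 74.19.
Basic interval reflects these around x̄ₜ:
  lower = 2 × 71.05 − 74.19 = 67.91
  upper = 2 × 71.05 − 67.70 = 74.40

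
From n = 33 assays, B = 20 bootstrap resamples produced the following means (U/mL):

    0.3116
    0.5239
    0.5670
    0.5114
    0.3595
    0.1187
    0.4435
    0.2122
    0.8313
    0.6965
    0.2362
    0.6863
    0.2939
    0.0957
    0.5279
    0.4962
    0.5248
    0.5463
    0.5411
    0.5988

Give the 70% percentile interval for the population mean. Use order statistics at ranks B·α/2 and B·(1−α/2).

Sorted replicates: 0.0957, 0.1187, 0.2122, 0.2362, 0.2939, 0.3116, 0.3595, 0.4435, 0.4962, 0.5114, 0.5239, 0.5248, 0.5279, 0.5411, 0.5463, 0.5670, 0.5988, 0.6863, 0.6965, 0.8313
α = 0.30; lower rank = 20 × 0.150 = 3; upper rank = 20 × 0.850 = 17.
The 3rd smallest replicate is 0.2122; the 17th is 0.5988.

(0.2122, 0.5988)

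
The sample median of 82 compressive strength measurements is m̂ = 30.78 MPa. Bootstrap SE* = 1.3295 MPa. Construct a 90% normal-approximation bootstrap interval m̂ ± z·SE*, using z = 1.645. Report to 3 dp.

Margin = 1.645 × 1.3295 = 2.1870
Interval: 30.78 ± 2.1870

(28.593, 32.967)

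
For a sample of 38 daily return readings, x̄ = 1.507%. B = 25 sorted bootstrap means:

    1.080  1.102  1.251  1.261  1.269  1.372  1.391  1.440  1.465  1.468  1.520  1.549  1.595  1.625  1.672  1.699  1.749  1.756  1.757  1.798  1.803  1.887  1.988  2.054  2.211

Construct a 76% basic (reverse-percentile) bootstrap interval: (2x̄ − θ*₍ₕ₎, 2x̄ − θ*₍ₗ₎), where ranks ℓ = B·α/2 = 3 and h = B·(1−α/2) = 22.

Percentile endpoints at ranks 3 and 22: θ*₍3₎ = 1.251, θ*₍22₎ = 1.887.
Basic interval reflects these around x̄:
  lower = 2 × 1.507 − 1.887 = 1.127
  upper = 2 × 1.507 − 1.251 = 1.763

(1.127, 1.763)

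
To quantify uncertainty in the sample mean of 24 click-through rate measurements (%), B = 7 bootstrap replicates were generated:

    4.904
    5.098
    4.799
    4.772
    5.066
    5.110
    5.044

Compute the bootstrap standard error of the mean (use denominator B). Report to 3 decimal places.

Bootstrap SE is the standard deviation of the 7 replicate means.
Mean of replicates: (4.904 + 5.098 + 4.799 + 4.772 + 5.066 + 5.110 + 5.044) / 7 = 34.7930 / 7 = 4.9704
Sum of squared deviations: (−0.0664)² + (+0.1276)² + (−0.1714)² + (−0.1984)² + (+0.0956)² + (+0.1396)² + (+0.0736)² = 0.1235
Variance = 0.1235 / 7 = 0.0176
SE* = √0.0176

SE* = 0.133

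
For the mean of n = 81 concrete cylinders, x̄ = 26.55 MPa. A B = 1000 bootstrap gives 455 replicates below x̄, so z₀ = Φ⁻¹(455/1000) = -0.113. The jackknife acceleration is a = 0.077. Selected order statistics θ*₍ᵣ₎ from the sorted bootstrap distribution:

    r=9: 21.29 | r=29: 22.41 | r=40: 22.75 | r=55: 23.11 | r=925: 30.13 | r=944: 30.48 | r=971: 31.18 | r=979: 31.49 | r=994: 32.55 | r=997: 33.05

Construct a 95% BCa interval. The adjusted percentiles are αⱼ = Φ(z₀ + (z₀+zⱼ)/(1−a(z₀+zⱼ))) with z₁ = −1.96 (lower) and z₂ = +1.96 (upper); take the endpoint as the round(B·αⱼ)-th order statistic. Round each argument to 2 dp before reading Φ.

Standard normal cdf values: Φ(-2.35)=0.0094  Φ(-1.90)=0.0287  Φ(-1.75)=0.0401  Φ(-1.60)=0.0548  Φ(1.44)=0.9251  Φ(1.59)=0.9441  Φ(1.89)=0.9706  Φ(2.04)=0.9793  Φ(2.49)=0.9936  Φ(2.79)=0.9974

(22.41, 31.49)

Lower: z₀ + z₁ = -0.113 + (-1.960) = -2.073; 1 − a(z₀+z₁) = 1 − (0.077)(-2.073) = 1.1596; argument = -0.113 + (-2.073)/1.1596 = -1.9007 → -1.90.
α₁ = Φ(-1.90) = 0.0287; rank = round(1000 × 0.0287) = 29; θ*₍29₎ = 22.41.
Upper: z₀ + z₂ = 1.847; 1 − a(z₀+z₂) = 0.8578; argument = 2.0402 → 2.04; α₂ = 0.9793; rank = 979; θ*₍979₎ = 31.49.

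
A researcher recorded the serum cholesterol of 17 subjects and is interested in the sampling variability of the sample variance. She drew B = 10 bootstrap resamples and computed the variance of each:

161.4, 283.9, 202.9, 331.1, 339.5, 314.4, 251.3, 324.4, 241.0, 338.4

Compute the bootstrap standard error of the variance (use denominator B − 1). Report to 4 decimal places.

Bootstrap SE is the standard deviation of the 10 replicate variances.
Mean of replicates: (161.4 + 283.9 + 202.9 + 331.1 + 339.5 + 314.4 + 251.3 + 324.4 + 241.0 + 338.4) / 10 = 2788.30000 / 10 = 278.83000
Sum of squared deviations: (−117.43000)² + (+5.07000)² + (−75.93000)² + (+52.27000)² + (+60.67000)² + (+35.57000)² + (−27.53000)² + (+45.57000)² + (−37.83000)² + (+59.57000)² = 35073.32100
Variance = 35073.32100 / 9 = 3897.03567
SE* = √3897.03567

SE* = 62.4262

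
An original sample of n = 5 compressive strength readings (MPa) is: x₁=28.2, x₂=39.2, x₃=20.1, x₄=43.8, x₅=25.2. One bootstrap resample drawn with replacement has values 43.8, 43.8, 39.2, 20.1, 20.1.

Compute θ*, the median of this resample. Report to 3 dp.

Sorted: 20.1, 20.1, 39.2, 43.8, 43.8
Median = middle value = 39.200

θ* = 39.200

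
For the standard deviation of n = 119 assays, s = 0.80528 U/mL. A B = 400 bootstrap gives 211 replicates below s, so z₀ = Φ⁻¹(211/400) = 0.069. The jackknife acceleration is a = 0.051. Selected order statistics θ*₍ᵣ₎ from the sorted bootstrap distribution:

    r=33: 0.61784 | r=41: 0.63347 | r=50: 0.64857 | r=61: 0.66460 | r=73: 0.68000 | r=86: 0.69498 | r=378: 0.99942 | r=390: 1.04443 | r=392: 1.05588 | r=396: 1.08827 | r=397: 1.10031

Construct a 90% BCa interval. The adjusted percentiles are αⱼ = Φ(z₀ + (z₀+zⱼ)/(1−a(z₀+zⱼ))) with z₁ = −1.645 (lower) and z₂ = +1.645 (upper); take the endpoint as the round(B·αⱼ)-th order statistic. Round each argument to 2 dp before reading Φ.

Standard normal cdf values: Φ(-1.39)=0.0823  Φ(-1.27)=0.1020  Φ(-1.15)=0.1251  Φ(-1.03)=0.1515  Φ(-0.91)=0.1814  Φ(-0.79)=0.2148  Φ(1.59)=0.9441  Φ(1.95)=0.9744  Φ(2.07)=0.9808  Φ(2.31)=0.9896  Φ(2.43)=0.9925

Lower: z₀ + z₁ = 0.069 + (-1.645) = -1.576; 1 − a(z₀+z₁) = 1 − (0.051)(-1.576) = 1.0804; argument = 0.069 + (-1.576)/1.0804 = -1.3898 → -1.39.
α₁ = Φ(-1.39) = 0.0823; rank = round(400 × 0.0823) = 33; θ*₍33₎ = 0.61784.
Upper: z₀ + z₂ = 1.714; 1 − a(z₀+z₂) = 0.9126; argument = 1.9472 → 1.95; α₂ = 0.9744; rank = 390; θ*₍390₎ = 1.04443.

(0.61784, 1.04443)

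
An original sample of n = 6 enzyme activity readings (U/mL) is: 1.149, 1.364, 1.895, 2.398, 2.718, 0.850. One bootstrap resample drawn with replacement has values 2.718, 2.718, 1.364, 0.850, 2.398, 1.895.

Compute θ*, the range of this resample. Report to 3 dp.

Range = 2.718 − 0.850 = 1.868

θ* = 1.868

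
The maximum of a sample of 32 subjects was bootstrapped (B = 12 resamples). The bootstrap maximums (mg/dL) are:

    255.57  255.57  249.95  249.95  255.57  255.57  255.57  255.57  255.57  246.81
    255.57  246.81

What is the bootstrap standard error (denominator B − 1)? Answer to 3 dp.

Bootstrap SE is the standard deviation of the 12 replicate maximums.
Mean of replicates: (255.57 + 255.57 + 249.95 + 249.95 + 255.57 + 255.57 + 255.57 + 255.57 + 255.57 + 246.81 + 255.57 + 246.81) / 12 = 3038.0800 / 12 = 253.1733
Sum of squared deviations: (+2.3967)² + (+2.3967)² + (−3.2233)² + (−3.2233)² + (+2.3967)² + (+2.3967)² + (+2.3967)² + (+2.3967)² + (+2.3967)² + (−6.3633)² + (+2.3967)² + (−6.3633)² = 147.7159
Variance = 147.7159 / 11 = 13.4287
SE* = √13.4287

SE* = 3.665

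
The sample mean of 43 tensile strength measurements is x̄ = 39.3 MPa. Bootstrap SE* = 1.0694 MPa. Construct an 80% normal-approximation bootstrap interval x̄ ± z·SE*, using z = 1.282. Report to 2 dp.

(37.93, 40.67)

Margin = 1.282 × 1.0694 = 1.371
Interval: 39.3 ± 1.371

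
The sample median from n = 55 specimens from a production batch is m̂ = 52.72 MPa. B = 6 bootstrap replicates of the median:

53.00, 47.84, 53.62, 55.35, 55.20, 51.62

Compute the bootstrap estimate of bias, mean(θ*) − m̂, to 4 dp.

mean(θ*) = (53.00 + 47.84 + 53.62 + 55.35 + 55.20 + 51.62) / 6 = 52.77167
bias = 52.77167 − 52.72

bias = +0.0517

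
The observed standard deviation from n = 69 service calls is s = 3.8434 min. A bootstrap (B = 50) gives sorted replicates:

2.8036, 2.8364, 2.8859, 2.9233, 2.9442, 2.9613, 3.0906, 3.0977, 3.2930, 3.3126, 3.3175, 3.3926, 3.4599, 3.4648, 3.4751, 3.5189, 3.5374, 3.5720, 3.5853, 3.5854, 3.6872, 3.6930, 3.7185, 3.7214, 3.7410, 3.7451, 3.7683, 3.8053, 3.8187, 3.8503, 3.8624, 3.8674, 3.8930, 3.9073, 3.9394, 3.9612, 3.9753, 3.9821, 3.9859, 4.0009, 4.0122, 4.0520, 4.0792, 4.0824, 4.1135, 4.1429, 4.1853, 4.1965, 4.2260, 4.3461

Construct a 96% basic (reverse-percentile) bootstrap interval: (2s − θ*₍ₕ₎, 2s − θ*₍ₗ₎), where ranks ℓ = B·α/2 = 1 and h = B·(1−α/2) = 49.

Percentile endpoints at ranks 1 and 49: θ*₍1₎ = 2.8036, θ*₍49₎ = 4.2260.
Basic interval reflects these around s:
  lower = 2 × 3.8434 − 4.2260 = 3.4608
  upper = 2 × 3.8434 − 2.8036 = 4.8832

(3.4608, 4.8832)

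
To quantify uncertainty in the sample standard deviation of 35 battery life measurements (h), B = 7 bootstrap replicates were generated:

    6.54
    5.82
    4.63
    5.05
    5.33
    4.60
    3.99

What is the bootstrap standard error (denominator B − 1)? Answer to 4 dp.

SE* = 0.8506

Bootstrap SE is the standard deviation of the 7 replicate standard deviations.
Mean of replicates: (6.54 + 5.82 + 4.63 + 5.05 + 5.33 + 4.60 + 3.99) / 7 = 35.96000 / 7 = 5.13714
Sum of squared deviations: (+1.40286)² + (+0.68286)² + (−0.50714)² + (−0.08714)² + (+0.19286)² + (−0.53714)² + (−1.14714)² = 4.34074
Variance = 4.34074 / 6 = 0.72346
SE* = √0.72346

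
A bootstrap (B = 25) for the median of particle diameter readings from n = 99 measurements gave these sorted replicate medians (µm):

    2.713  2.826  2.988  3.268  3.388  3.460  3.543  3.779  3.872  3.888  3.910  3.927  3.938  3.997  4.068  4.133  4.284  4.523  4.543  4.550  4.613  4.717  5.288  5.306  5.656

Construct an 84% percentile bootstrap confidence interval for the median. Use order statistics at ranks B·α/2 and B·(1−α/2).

(2.826, 5.288)

α = 0.16; lower rank = 25 × 0.080 = 2; upper rank = 25 × 0.920 = 23.
The 2nd smallest replicate is 2.826; the 23rd is 5.288.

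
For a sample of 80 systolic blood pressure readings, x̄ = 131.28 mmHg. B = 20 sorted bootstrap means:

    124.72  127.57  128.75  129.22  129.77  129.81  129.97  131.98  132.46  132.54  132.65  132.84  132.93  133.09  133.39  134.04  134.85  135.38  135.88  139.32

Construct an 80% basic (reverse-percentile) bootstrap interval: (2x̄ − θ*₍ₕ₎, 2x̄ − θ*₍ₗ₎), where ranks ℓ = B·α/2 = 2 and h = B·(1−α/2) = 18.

(127.18, 134.99)

Percentile endpoints at ranks 2 and 18: θ*₍2₎ = 127.57, θ*₍18₎ = 135.38.
Basic interval reflects these around x̄:
  lower = 2 × 131.28 − 135.38 = 127.18
  upper = 2 × 131.28 − 127.57 = 134.99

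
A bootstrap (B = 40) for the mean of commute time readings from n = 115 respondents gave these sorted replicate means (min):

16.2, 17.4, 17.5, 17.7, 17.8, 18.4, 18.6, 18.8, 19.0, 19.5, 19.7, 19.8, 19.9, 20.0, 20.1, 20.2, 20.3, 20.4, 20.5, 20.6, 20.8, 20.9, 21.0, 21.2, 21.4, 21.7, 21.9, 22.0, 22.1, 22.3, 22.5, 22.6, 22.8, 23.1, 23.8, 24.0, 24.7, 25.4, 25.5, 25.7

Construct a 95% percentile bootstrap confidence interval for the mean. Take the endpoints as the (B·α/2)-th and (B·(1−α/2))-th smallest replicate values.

α = 0.05; lower rank = 40 × 0.025 = 1; upper rank = 40 × 0.975 = 39.
The 1st smallest replicate is 16.2; the 39th is 25.5.

(16.2, 25.5)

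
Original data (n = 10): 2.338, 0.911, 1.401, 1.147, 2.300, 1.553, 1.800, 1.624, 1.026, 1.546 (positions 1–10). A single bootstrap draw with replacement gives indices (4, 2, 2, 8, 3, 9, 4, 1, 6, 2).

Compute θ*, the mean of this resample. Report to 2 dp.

θ* = 1.30

Resample values: 1.147, 0.911, 0.911, 1.624, 1.401, 1.026, 1.147, 2.338, 1.553, 0.911.
Mean = (1.147 + 0.911 + 0.911 + 1.624 + 1.401 + 1.026 + 1.147 + 2.338 + 1.553 + 0.911) / 10 = 12.9690 / 10 = 1.30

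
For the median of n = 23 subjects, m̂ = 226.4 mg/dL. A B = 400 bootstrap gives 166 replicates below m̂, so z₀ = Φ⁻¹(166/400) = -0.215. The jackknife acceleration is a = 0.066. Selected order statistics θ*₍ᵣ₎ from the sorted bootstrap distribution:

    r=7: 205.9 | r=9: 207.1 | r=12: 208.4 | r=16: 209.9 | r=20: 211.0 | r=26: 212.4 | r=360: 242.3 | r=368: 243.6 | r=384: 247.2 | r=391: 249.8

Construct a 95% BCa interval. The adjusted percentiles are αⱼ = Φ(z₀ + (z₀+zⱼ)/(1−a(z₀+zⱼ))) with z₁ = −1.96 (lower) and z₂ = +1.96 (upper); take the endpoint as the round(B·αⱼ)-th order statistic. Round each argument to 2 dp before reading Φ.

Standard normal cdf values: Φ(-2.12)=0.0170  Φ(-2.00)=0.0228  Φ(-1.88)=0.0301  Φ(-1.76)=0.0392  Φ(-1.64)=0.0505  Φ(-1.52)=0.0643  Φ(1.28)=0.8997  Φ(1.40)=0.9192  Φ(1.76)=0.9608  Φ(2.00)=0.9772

(205.9, 247.2)

Lower: z₀ + z₁ = -0.215 + (-1.960) = -2.175; 1 − a(z₀+z₁) = 1 − (0.066)(-2.175) = 1.1436; argument = -0.215 + (-2.175)/1.1436 = -2.1170 → -2.12.
α₁ = Φ(-2.12) = 0.0170; rank = round(400 × 0.0170) = 7; θ*₍7₎ = 205.9.
Upper: z₀ + z₂ = 1.745; 1 − a(z₀+z₂) = 0.8848; argument = 1.7571 → 1.76; α₂ = 0.9608; rank = 384; θ*₍384₎ = 247.2.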